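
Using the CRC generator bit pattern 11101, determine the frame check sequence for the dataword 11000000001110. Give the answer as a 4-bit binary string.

Append 4 zeros: 110000000011100000. Divide by 11101 (XOR where the leading bit is 1):
  pos 0: 11000 XOR 11101 = 00101
  pos 2: 10100 XOR 11101 = 01001
  pos 3: 10010 XOR 11101 = 01111
  pos 4: 11110 XOR 11101 = 00011
  pos 7: 11011 XOR 11101 = 00110
  pos 9: 11010 XOR 11101 = 00111
  pos 11: 11100 XOR 11101 = 00001
Remainder (last 4 bits) = 0100. This is the CRC / FCS.

0100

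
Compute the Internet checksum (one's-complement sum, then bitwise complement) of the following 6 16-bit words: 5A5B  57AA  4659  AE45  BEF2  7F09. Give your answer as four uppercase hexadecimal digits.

One's-complement addition (fold any carry out of bit 15 back into bit 0):
  0x5A5B + 0x57AA = 0x0B205
  0xB205 + 0x4659 = 0x0F85E
  0xF85E + 0xAE45 = 0x1A6A3 → wrap carry → 0xA6A4
  0xA6A4 + 0xBEF2 = 0x16596 → wrap carry → 0x6597
  0x6597 + 0x7F09 = 0x0E4A0
One's-complement sum = 0xE4A0.
Checksum = ~0xE4A0 & 0xFFFF = 0x1B5F.

1B5F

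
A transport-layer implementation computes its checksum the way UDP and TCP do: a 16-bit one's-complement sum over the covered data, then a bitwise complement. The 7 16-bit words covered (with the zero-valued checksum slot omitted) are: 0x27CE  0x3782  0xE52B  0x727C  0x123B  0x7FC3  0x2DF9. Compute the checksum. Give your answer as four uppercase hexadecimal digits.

One's-complement addition (fold any carry out of bit 15 back into bit 0):
  0x27CE + 0x3782 = 0x05F50
  0x5F50 + 0xE52B = 0x1447B → wrap carry → 0x447C
  0x447C + 0x727C = 0x0B6F8
  0xB6F8 + 0x123B = 0x0C933
  0xC933 + 0x7FC3 = 0x148F6 → wrap carry → 0x48F7
  0x48F7 + 0x2DF9 = 0x076F0
One's-complement sum = 0x76F0.
Checksum = ~0x76F0 & 0xFFFF = 0x890F.

890F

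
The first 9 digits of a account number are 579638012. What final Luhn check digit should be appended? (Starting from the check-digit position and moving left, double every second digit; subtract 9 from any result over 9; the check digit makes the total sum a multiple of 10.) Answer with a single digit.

8

Partial digits right→left: 2 1 0 8 3 6 9 7 5
Double every second digit counting from the check-digit position (so the 1st, 3rd, 5th, ... of the partial from the right).
  doubled (with −9 where >9): 4 0 6 9 1 → sum 20
  kept as-is: 1 8 6 7 → sum 22
Total = 20 + 22 = 42.
Check digit = (10 − (42 mod 10)) mod 10 = 8.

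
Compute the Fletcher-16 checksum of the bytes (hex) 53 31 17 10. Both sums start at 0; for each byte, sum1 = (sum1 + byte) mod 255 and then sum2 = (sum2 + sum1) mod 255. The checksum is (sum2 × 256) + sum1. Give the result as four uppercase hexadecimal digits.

Running sums (mod 255):
  after byte 0 (53): sum1=83, sum2=83
  after byte 1 (31): sum1=132, sum2=215
  after byte 2 (17): sum1=155, sum2=115
  after byte 3 (10): sum1=171, sum2=31
Checksum = sum2·256 + sum1 = 31·256 + 171 = 8107 = 0x1FAB.

1FAB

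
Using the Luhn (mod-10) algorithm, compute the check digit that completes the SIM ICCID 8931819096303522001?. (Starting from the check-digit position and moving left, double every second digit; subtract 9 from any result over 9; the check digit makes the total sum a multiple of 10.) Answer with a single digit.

0

Partial digits right→left: 1 0 0 2 2 5 3 0 3 6 9 0 9 1 8 1 3 9 8
Double every second digit counting from the check-digit position (so the 1st, 3rd, 5th, ... of the partial from the right).
  doubled (with −9 where >9): 2 0 4 6 6 9 9 7 6 7 → sum 56
  kept as-is: 0 2 5 0 6 0 1 1 9 → sum 24
Total = 56 + 24 = 80.
Check digit = (10 − (80 mod 10)) mod 10 = 0.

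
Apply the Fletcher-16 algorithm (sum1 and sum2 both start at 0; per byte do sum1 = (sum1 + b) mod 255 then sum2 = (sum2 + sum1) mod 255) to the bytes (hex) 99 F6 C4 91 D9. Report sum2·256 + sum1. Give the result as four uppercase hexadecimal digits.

Running sums (mod 255):
  after byte 0 (99): sum1=153, sum2=153
  after byte 1 (F6): sum1=144, sum2=42
  after byte 2 (C4): sum1=85, sum2=127
  after byte 3 (91): sum1=230, sum2=102
  after byte 4 (D9): sum1=192, sum2=39
Checksum = sum2·256 + sum1 = 39·256 + 192 = 10176 = 0x27C0.

27C0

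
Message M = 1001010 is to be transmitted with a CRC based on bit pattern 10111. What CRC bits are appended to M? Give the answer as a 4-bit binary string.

Append 4 zeros: 10010100000. Divide by 10111 (XOR where the leading bit is 1):
  pos 0: 10010 XOR 10111 = 00101
  pos 2: 10110 XOR 10111 = 00001
  pos 6: 10000 XOR 10111 = 00111
Remainder (last 4 bits) = 0111. This is the CRC / FCS.

0111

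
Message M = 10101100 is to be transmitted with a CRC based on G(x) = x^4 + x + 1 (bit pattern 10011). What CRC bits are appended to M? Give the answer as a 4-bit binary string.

Append 4 zeros: 101011000000. Divide by 10011 (XOR where the leading bit is 1):
  pos 0: 10101 XOR 10011 = 00110
  pos 2: 11010 XOR 10011 = 01001
  pos 3: 10010 XOR 10011 = 00001
  pos 7: 10000 XOR 10011 = 00011
Remainder (last 4 bits) = 0011. This is the CRC / FCS.

0011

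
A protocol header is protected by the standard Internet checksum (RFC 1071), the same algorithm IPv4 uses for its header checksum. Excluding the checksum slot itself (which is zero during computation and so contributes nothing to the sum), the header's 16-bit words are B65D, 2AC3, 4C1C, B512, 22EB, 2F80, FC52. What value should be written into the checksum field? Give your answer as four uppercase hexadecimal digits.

One's-complement addition (fold any carry out of bit 15 back into bit 0):
  0xB65D + 0x2AC3 = 0x0E120
  0xE120 + 0x4C1C = 0x12D3C → wrap carry → 0x2D3D
  0x2D3D + 0xB512 = 0x0E24F
  0xE24F + 0x22EB = 0x1053A → wrap carry → 0x053B
  0x053B + 0x2F80 = 0x034BB
  0x34BB + 0xFC52 = 0x1310D → wrap carry → 0x310E
One's-complement sum = 0x310E.
Checksum = ~0x310E & 0xFFFF = 0xCEF1.

CEF1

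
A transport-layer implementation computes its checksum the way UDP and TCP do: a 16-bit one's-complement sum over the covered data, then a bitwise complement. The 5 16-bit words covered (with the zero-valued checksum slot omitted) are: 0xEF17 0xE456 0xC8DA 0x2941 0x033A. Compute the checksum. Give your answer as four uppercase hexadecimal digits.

373B

One's-complement addition (fold any carry out of bit 15 back into bit 0):
  0xEF17 + 0xE456 = 0x1D36D → wrap carry → 0xD36E
  0xD36E + 0xC8DA = 0x19C48 → wrap carry → 0x9C49
  0x9C49 + 0x2941 = 0x0C58A
  0xC58A + 0x033A = 0x0C8C4
One's-complement sum = 0xC8C4.
Checksum = ~0xC8C4 & 0xFFFF = 0x373B.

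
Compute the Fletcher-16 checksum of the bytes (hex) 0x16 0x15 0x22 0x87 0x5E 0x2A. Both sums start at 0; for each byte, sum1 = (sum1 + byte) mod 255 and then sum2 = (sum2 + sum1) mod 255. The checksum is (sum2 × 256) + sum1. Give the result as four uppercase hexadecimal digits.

F35D

Running sums (mod 255):
  after byte 0 (0x16): sum1=22, sum2=22
  after byte 1 (0x15): sum1=43, sum2=65
  after byte 2 (0x22): sum1=77, sum2=142
  after byte 3 (0x87): sum1=212, sum2=99
  after byte 4 (0x5E): sum1=51, sum2=150
  after byte 5 (0x2A): sum1=93, sum2=243
Checksum = sum2·256 + sum1 = 243·256 + 93 = 62301 = 0xF35D.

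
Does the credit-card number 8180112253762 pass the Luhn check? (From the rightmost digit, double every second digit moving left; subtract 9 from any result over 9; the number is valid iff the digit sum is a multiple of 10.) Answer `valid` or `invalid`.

From the right, keep odd positions and double even positions (subtract 9 from any doubled value over 9):
  doubled (positions 2,4,...): 3 6 4 2 0 2 → sum 17
  kept (positions 1,3,...): 2 7 5 2 1 8 8 → sum 33
Total = 50.
50 mod 10 = 0, so the number is valid.

valid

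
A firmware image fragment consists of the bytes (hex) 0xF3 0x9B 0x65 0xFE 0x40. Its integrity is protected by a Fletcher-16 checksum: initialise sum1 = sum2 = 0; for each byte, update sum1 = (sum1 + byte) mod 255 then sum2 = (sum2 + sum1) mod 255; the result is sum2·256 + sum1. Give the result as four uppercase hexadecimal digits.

A034

Running sums (mod 255):
  after byte 0 (0xF3): sum1=243, sum2=243
  after byte 1 (0x9B): sum1=143, sum2=131
  after byte 2 (0x65): sum1=244, sum2=120
  after byte 3 (0xFE): sum1=243, sum2=108
  after byte 4 (0x40): sum1=52, sum2=160
Checksum = sum2·256 + sum1 = 160·256 + 52 = 41012 = 0xA034.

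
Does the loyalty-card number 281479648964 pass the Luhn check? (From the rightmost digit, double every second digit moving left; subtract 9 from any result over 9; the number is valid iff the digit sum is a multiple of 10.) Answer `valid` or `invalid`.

invalid

From the right, keep odd positions and double even positions (subtract 9 from any doubled value over 9):
  doubled (positions 2,4,...): 3 7 3 5 2 4 → sum 24
  kept (positions 1,3,...): 4 9 4 9 4 8 → sum 38
Total = 62.
62 mod 10 = 2, so the number is invalid.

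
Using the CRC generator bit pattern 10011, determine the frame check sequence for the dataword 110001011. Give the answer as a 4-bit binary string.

1111

Append 4 zeros: 1100010110000. Divide by 10011 (XOR where the leading bit is 1):
  pos 0: 11000 XOR 10011 = 01011
  pos 1: 10111 XOR 10011 = 00100
  pos 3: 10001 XOR 10011 = 00010
  pos 6: 10100 XOR 10011 = 00111
  pos 8: 11100 XOR 10011 = 01111
Remainder (last 4 bits) = 1111. This is the CRC / FCS.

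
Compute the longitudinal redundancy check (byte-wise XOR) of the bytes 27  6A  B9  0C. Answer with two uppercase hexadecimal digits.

XOR the bytes together:
  start with 0x27
  0x27 ⊕ 0x6A = 0x4D
  0x4D ⊕ 0xB9 = 0xF4
  0xF4 ⊕ 0x0C = 0xF8

F8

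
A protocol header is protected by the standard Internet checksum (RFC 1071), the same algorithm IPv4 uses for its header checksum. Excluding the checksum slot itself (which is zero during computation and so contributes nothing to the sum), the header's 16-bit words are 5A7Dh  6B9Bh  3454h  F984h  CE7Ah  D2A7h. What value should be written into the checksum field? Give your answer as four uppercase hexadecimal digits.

One's-complement addition (fold any carry out of bit 15 back into bit 0):
  0x5A7D + 0x6B9B = 0x0C618
  0xC618 + 0x3454 = 0x0FA6C
  0xFA6C + 0xF984 = 0x1F3F0 → wrap carry → 0xF3F1
  0xF3F1 + 0xCE7A = 0x1C26B → wrap carry → 0xC26C
  0xC26C + 0xD2A7 = 0x19513 → wrap carry → 0x9514
One's-complement sum = 0x9514.
Checksum = ~0x9514 & 0xFFFF = 0x6AEB.

6AEB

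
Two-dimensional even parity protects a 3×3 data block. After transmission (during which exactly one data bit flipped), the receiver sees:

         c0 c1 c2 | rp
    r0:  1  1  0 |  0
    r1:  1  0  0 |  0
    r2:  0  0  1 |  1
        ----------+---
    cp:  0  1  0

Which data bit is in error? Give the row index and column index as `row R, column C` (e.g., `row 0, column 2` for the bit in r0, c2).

Recompute each row's even parity and compare to rp:
  r0: data parity 0, sent rp 0 → ok
  r1: data parity 1, sent rp 0 → mismatch
  r2: data parity 1, sent rp 1 → ok
Recompute each column's even parity and compare to cp:
  c0: data parity 0, sent cp 0 → ok
  c1: data parity 1, sent cp 1 → ok
  c2: data parity 1, sent cp 0 → mismatch
Exactly one row (r1) and one column (c2) fail → the flipped bit is at their intersection.

row 1, column 2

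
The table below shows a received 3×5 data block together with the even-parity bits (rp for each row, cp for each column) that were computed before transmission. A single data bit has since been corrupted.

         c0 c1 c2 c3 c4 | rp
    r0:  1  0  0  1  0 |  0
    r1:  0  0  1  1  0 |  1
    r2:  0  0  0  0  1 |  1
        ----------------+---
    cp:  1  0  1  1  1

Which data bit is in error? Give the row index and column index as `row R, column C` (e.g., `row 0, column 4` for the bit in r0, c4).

row 1, column 3

Recompute each row's even parity and compare to rp:
  r0: data parity 0, sent rp 0 → ok
  r1: data parity 0, sent rp 1 → mismatch
  r2: data parity 1, sent rp 1 → ok
Recompute each column's even parity and compare to cp:
  c0: data parity 1, sent cp 1 → ok
  c1: data parity 0, sent cp 0 → ok
  c2: data parity 1, sent cp 1 → ok
  c3: data parity 0, sent cp 1 → mismatch
  c4: data parity 1, sent cp 1 → ok
Exactly one row (r1) and one column (c3) fail → the flipped bit is at their intersection.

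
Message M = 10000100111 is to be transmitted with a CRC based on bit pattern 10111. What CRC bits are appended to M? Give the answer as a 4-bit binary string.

0111

Append 4 zeros: 100001001110000. Divide by 10111 (XOR where the leading bit is 1):
  pos 0: 10000 XOR 10111 = 00111
  pos 2: 11110 XOR 10111 = 01001
  pos 3: 10010 XOR 10111 = 00101
  pos 5: 10111 XOR 10111 = 00000
  pos 10: 10000 XOR 10111 = 00111
Remainder (last 4 bits) = 0111. This is the CRC / FCS.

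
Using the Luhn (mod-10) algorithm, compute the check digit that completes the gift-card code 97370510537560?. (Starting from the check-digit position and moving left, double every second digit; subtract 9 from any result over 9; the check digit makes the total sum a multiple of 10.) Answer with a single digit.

Partial digits right→left: 0 6 5 7 3 5 0 1 5 0 7 3 7 9
Double every second digit counting from the check-digit position (so the 1st, 3rd, 5th, ... of the partial from the right).
  doubled (with −9 where >9): 0 1 6 0 1 5 5 → sum 18
  kept as-is: 6 7 5 1 0 3 9 → sum 31
Total = 18 + 31 = 49.
Check digit = (10 − (49 mod 10)) mod 10 = 1.

1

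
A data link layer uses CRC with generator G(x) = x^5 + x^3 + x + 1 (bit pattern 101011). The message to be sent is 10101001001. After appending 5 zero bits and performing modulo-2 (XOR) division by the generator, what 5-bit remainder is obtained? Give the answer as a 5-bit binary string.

10110

Append 5 zeros: 1010100100100000. Divide by 101011 (XOR where the leading bit is 1):
  pos 0: 101010 XOR 101011 = 000001
  pos 5: 101001 XOR 101011 = 000010
  pos 9: 100000 XOR 101011 = 001011
Remainder (last 5 bits) = 10110. This is the CRC / FCS.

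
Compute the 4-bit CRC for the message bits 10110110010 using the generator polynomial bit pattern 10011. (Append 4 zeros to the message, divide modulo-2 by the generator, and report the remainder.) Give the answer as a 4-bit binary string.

0001

Append 4 zeros: 101101100100000. Divide by 10011 (XOR where the leading bit is 1):
  pos 0: 10110 XOR 10011 = 00101
  pos 2: 10111 XOR 10011 = 00100
  pos 4: 10000 XOR 10011 = 00011
  pos 7: 11100 XOR 10011 = 01111
  pos 8: 11110 XOR 10011 = 01101
  pos 9: 11010 XOR 10011 = 01001
  pos 10: 10010 XOR 10011 = 00001
Remainder (last 4 bits) = 0001. This is the CRC / FCS.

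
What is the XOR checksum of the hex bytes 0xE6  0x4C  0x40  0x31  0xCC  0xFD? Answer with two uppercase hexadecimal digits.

XOR the bytes together:
  start with 0xE6
  0xE6 ⊕ 0x4C = 0xAA
  0xAA ⊕ 0x40 = 0xEA
  0xEA ⊕ 0x31 = 0xDB
  0xDB ⊕ 0xCC = 0x17
  0x17 ⊕ 0xFD = 0xEA

EA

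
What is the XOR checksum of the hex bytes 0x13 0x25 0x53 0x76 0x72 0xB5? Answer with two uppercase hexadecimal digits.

D4

XOR the bytes together:
  start with 0x13
  0x13 ⊕ 0x25 = 0x36
  0x36 ⊕ 0x53 = 0x65
  0x65 ⊕ 0x76 = 0x13
  0x13 ⊕ 0x72 = 0x61
  0x61 ⊕ 0xB5 = 0xD4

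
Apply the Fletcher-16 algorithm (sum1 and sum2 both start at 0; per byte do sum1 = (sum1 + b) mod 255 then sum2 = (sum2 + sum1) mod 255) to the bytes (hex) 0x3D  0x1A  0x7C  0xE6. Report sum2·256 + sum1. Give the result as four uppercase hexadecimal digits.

Running sums (mod 255):
  after byte 0 (0x3D): sum1=61, sum2=61
  after byte 1 (0x1A): sum1=87, sum2=148
  after byte 2 (0x7C): sum1=211, sum2=104
  after byte 3 (0xE6): sum1=186, sum2=35
Checksum = sum2·256 + sum1 = 35·256 + 186 = 9146 = 0x23BA.

23BA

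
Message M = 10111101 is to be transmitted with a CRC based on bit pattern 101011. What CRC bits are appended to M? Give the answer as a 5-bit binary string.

Append 5 zeros: 1011110100000. Divide by 101011 (XOR where the leading bit is 1):
  pos 0: 101111 XOR 101011 = 000100
  pos 3: 100010 XOR 101011 = 001001
  pos 5: 100100 XOR 101011 = 001111
  pos 7: 111100 XOR 101011 = 010111
Remainder (last 5 bits) = 10111. This is the CRC / FCS.

10111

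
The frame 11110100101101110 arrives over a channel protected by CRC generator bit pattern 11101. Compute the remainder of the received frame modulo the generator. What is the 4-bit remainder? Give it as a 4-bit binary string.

0001

Modulo-2 division of 11110100101101110 by 11101:
  pos 0: 11110 XOR 11101 = 00011
  pos 3: 11100 XOR 11101 = 00001
  pos 7: 11011 XOR 11101 = 00110
  pos 9: 11001 XOR 11101 = 00100
  pos 11: 10011 XOR 11101 = 01110
  pos 12: 11100 XOR 11101 = 00001
Remainder = 0001 (nonzero — an error is detected).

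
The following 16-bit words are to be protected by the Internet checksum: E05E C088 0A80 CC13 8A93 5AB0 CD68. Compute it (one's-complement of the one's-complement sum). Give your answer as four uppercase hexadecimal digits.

One's-complement addition (fold any carry out of bit 15 back into bit 0):
  0xE05E + 0xC088 = 0x1A0E6 → wrap carry → 0xA0E7
  0xA0E7 + 0x0A80 = 0x0AB67
  0xAB67 + 0xCC13 = 0x1777A → wrap carry → 0x777B
  0x777B + 0x8A93 = 0x1020E → wrap carry → 0x020F
  0x020F + 0x5AB0 = 0x05CBF
  0x5CBF + 0xCD68 = 0x12A27 → wrap carry → 0x2A28
One's-complement sum = 0x2A28.
Checksum = ~0x2A28 & 0xFFFF = 0xD5D7.

D5D7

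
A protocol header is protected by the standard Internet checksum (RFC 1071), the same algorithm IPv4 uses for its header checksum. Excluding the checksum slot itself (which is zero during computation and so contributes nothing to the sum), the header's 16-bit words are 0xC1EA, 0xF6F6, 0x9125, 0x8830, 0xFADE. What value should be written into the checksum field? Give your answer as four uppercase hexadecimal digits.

32E9

One's-complement addition (fold any carry out of bit 15 back into bit 0):
  0xC1EA + 0xF6F6 = 0x1B8E0 → wrap carry → 0xB8E1
  0xB8E1 + 0x9125 = 0x14A06 → wrap carry → 0x4A07
  0x4A07 + 0x8830 = 0x0D237
  0xD237 + 0xFADE = 0x1CD15 → wrap carry → 0xCD16
One's-complement sum = 0xCD16.
Checksum = ~0xCD16 & 0xFFFF = 0x32E9.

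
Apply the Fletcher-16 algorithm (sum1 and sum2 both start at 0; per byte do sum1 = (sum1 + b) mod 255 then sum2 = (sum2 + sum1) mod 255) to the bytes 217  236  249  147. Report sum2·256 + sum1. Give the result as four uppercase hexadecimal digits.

Running sums (mod 255):
  after byte 0 (217): sum1=217, sum2=217
  after byte 1 (236): sum1=198, sum2=160
  after byte 2 (249): sum1=192, sum2=97
  after byte 3 (147): sum1=84, sum2=181
Checksum = sum2·256 + sum1 = 181·256 + 84 = 46420 = 0xB554.

B554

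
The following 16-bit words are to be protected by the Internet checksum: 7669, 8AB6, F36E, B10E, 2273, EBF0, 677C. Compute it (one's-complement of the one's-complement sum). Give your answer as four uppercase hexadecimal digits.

One's-complement addition (fold any carry out of bit 15 back into bit 0):
  0x7669 + 0x8AB6 = 0x1011F → wrap carry → 0x0120
  0x0120 + 0xF36E = 0x0F48E
  0xF48E + 0xB10E = 0x1A59C → wrap carry → 0xA59D
  0xA59D + 0x2273 = 0x0C810
  0xC810 + 0xEBF0 = 0x1B400 → wrap carry → 0xB401
  0xB401 + 0x677C = 0x11B7D → wrap carry → 0x1B7E
One's-complement sum = 0x1B7E.
Checksum = ~0x1B7E & 0xFFFF = 0xE481.

E481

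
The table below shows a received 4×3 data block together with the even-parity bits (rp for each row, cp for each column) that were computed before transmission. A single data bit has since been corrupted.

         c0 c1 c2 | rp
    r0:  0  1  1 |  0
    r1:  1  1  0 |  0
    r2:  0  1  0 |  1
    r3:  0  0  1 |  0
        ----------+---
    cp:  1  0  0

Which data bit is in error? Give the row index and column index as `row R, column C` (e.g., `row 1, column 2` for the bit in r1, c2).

row 3, column 1

Recompute each row's even parity and compare to rp:
  r0: data parity 0, sent rp 0 → ok
  r1: data parity 0, sent rp 0 → ok
  r2: data parity 1, sent rp 1 → ok
  r3: data parity 1, sent rp 0 → mismatch
Recompute each column's even parity and compare to cp:
  c0: data parity 1, sent cp 1 → ok
  c1: data parity 1, sent cp 0 → mismatch
  c2: data parity 0, sent cp 0 → ok
Exactly one row (r3) and one column (c1) fail → the flipped bit is at their intersection.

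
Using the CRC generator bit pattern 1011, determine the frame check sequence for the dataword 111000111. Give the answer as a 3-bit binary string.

Append 3 zeros: 111000111000. Divide by 1011 (XOR where the leading bit is 1):
  pos 0: 1110 XOR 1011 = 0101
  pos 1: 1010 XOR 1011 = 0001
  pos 4: 1011 XOR 1011 = 0000
  pos 8: 1000 XOR 1011 = 0011
Remainder (last 3 bits) = 011. This is the CRC / FCS.

011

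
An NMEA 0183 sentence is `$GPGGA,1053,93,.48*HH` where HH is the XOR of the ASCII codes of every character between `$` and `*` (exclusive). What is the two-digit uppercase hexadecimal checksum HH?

55

XOR the ASCII codes of the payload characters:
  'G' = 0x47 → acc = 0x47
  'P' = 0x50 → acc = 0x17
  'G' = 0x47 → acc = 0x50
  'G' = 0x47 → acc = 0x17
  'A' = 0x41 → acc = 0x56
  ',' = 0x2C → acc = 0x7A
  '1' = 0x31 → acc = 0x4B
  '0' = 0x30 → acc = 0x7B
  '5' = 0x35 → acc = 0x4E
  '3' = 0x33 → acc = 0x7D
  ',' = 0x2C → acc = 0x51
  '9' = 0x39 → acc = 0x68
  '3' = 0x33 → acc = 0x5B
  ',' = 0x2C → acc = 0x77
  '.' = 0x2E → acc = 0x59
  '4' = 0x34 → acc = 0x6D
  '8' = 0x38 → acc = 0x55
Checksum = 0x55.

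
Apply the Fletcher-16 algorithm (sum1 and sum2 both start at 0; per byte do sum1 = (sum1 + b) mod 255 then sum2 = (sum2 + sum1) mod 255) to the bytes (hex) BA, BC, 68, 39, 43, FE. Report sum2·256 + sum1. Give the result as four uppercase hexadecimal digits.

E25B

Running sums (mod 255):
  after byte 0 (BA): sum1=186, sum2=186
  after byte 1 (BC): sum1=119, sum2=50
  after byte 2 (68): sum1=223, sum2=18
  after byte 3 (39): sum1=25, sum2=43
  after byte 4 (43): sum1=92, sum2=135
  after byte 5 (FE): sum1=91, sum2=226
Checksum = sum2·256 + sum1 = 226·256 + 91 = 57947 = 0xE25B.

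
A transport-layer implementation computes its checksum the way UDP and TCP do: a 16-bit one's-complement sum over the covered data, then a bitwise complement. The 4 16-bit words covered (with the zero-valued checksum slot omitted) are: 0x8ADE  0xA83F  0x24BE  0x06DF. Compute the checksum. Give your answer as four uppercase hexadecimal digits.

One's-complement addition (fold any carry out of bit 15 back into bit 0):
  0x8ADE + 0xA83F = 0x1331D → wrap carry → 0x331E
  0x331E + 0x24BE = 0x057DC
  0x57DC + 0x06DF = 0x05EBB
One's-complement sum = 0x5EBB.
Checksum = ~0x5EBB & 0xFFFF = 0xA144.

A144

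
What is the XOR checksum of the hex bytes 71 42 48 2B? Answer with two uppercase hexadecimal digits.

50

XOR the bytes together:
  start with 0x71
  0x71 ⊕ 0x42 = 0x33
  0x33 ⊕ 0x48 = 0x7B
  0x7B ⊕ 0x2B = 0x50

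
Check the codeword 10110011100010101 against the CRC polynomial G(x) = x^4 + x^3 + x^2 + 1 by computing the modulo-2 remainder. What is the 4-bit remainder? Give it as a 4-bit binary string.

Modulo-2 division of 10110011100010101 by 11101:
  pos 0: 10110 XOR 11101 = 01011
  pos 1: 10110 XOR 11101 = 01011
  pos 2: 10111 XOR 11101 = 01010
  pos 3: 10101 XOR 11101 = 01000
  pos 4: 10001 XOR 11101 = 01100
  pos 5: 11000 XOR 11101 = 00101
  pos 7: 10100 XOR 11101 = 01001
  pos 8: 10011 XOR 11101 = 01110
  pos 9: 11100 XOR 11101 = 00001
Remainder = 1101 (nonzero — an error is detected).

1101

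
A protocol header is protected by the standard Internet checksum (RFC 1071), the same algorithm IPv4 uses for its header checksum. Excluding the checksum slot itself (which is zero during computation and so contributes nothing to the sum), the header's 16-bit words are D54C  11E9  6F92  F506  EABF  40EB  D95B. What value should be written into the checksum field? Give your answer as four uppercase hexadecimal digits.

One's-complement addition (fold any carry out of bit 15 back into bit 0):
  0xD54C + 0x11E9 = 0x0E735
  0xE735 + 0x6F92 = 0x156C7 → wrap carry → 0x56C8
  0x56C8 + 0xF506 = 0x14BCE → wrap carry → 0x4BCF
  0x4BCF + 0xEABF = 0x1368E → wrap carry → 0x368F
  0x368F + 0x40EB = 0x0777A
  0x777A + 0xD95B = 0x150D5 → wrap carry → 0x50D6
One's-complement sum = 0x50D6.
Checksum = ~0x50D6 & 0xFFFF = 0xAF29.

AF29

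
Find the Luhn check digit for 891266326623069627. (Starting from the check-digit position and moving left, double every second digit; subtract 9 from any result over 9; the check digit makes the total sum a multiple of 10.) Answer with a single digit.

Partial digits right→left: 7 2 6 9 6 0 3 2 6 6 2 3 6 6 2 1 9 8
Double every second digit counting from the check-digit position (so the 1st, 3rd, 5th, ... of the partial from the right).
  doubled (with −9 where >9): 5 3 3 6 3 4 3 4 9 → sum 40
  kept as-is: 2 9 0 2 6 3 6 1 8 → sum 37
Total = 40 + 37 = 77.
Check digit = (10 − (77 mod 10)) mod 10 = 3.

3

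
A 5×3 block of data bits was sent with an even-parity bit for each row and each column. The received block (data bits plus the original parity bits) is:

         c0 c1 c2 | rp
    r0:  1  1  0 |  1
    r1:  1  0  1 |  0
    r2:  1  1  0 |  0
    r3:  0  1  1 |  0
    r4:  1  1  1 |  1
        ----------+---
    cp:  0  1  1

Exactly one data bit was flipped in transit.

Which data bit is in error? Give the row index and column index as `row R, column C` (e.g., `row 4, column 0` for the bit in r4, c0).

row 0, column 1

Recompute each row's even parity and compare to rp:
  r0: data parity 0, sent rp 1 → mismatch
  r1: data parity 0, sent rp 0 → ok
  r2: data parity 0, sent rp 0 → ok
  r3: data parity 0, sent rp 0 → ok
  r4: data parity 1, sent rp 1 → ok
Recompute each column's even parity and compare to cp:
  c0: data parity 0, sent cp 0 → ok
  c1: data parity 0, sent cp 1 → mismatch
  c2: data parity 1, sent cp 1 → ok
Exactly one row (r0) and one column (c1) fail → the flipped bit is at their intersection.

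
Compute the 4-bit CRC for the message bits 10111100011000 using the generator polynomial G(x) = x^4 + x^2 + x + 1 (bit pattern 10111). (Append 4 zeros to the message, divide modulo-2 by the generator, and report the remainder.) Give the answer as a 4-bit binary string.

1101

Append 4 zeros: 101111000110000000. Divide by 10111 (XOR where the leading bit is 1):
  pos 0: 10111 XOR 10111 = 00000
  pos 5: 10001 XOR 10111 = 00110
  pos 7: 11010 XOR 10111 = 01101
  pos 8: 11010 XOR 10111 = 01101
  pos 9: 11010 XOR 10111 = 01101
  pos 10: 11010 XOR 10111 = 01101
  pos 11: 11010 XOR 10111 = 01101
  pos 12: 11010 XOR 10111 = 01101
  pos 13: 11010 XOR 10111 = 01101
Remainder (last 4 bits) = 1101. This is the CRC / FCS.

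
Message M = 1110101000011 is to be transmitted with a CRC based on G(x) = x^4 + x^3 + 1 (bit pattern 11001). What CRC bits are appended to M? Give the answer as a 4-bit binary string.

0100

Append 4 zeros: 11101010000110000. Divide by 11001 (XOR where the leading bit is 1):
  pos 0: 11101 XOR 11001 = 00100
  pos 2: 10001 XOR 11001 = 01000
  pos 3: 10000 XOR 11001 = 01001
  pos 4: 10010 XOR 11001 = 01011
  pos 5: 10110 XOR 11001 = 01111
  pos 6: 11110 XOR 11001 = 00111
  pos 8: 11111 XOR 11001 = 00110
  pos 10: 11000 XOR 11001 = 00001
Remainder (last 4 bits) = 0100. This is the CRC / FCS.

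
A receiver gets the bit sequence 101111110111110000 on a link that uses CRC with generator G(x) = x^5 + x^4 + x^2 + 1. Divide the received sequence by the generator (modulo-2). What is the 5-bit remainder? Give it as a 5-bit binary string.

00000

Modulo-2 division of 101111110111110000 by 110101:
  pos 0: 101111 XOR 110101 = 011010
  pos 1: 110101 XOR 110101 = 000000
  pos 7: 101111 XOR 110101 = 011010
  pos 8: 110101 XOR 110101 = 000000
Remainder = 00000 (zero — the frame passes the CRC check).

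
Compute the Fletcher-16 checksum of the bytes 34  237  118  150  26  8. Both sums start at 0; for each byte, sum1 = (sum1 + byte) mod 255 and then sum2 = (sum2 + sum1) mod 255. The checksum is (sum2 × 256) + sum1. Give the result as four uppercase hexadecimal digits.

Running sums (mod 255):
  after byte 0 (34): sum1=34, sum2=34
  after byte 1 (237): sum1=16, sum2=50
  after byte 2 (118): sum1=134, sum2=184
  after byte 3 (150): sum1=29, sum2=213
  after byte 4 (26): sum1=55, sum2=13
  after byte 5 (8): sum1=63, sum2=76
Checksum = sum2·256 + sum1 = 76·256 + 63 = 19519 = 0x4C3F.

4C3F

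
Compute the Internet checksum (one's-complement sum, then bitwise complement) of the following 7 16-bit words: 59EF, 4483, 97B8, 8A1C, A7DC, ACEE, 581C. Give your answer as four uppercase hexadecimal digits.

92D0

One's-complement addition (fold any carry out of bit 15 back into bit 0):
  0x59EF + 0x4483 = 0x09E72
  0x9E72 + 0x97B8 = 0x1362A → wrap carry → 0x362B
  0x362B + 0x8A1C = 0x0C047
  0xC047 + 0xA7DC = 0x16823 → wrap carry → 0x6824
  0x6824 + 0xACEE = 0x11512 → wrap carry → 0x1513
  0x1513 + 0x581C = 0x06D2F
One's-complement sum = 0x6D2F.
Checksum = ~0x6D2F & 0xFFFF = 0x92D0.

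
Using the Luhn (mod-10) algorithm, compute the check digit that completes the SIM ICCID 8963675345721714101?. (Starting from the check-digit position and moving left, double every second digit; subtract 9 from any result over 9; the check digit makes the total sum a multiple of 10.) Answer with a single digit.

Partial digits right→left: 1 0 1 4 1 7 1 2 7 5 4 3 5 7 6 3 6 9 8
Double every second digit counting from the check-digit position (so the 1st, 3rd, 5th, ... of the partial from the right).
  doubled (with −9 where >9): 2 2 2 2 5 8 1 3 3 7 → sum 35
  kept as-is: 0 4 7 2 5 3 7 3 9 → sum 40
Total = 35 + 40 = 75.
Check digit = (10 − (75 mod 10)) mod 10 = 5.

5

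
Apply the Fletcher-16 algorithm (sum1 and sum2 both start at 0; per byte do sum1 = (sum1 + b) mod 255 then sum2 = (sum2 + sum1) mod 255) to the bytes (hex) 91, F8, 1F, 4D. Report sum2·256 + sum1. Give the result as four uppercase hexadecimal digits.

Running sums (mod 255):
  after byte 0 (91): sum1=145, sum2=145
  after byte 1 (F8): sum1=138, sum2=28
  after byte 2 (1F): sum1=169, sum2=197
  after byte 3 (4D): sum1=246, sum2=188
Checksum = sum2·256 + sum1 = 188·256 + 246 = 48374 = 0xBCF6.

BCF6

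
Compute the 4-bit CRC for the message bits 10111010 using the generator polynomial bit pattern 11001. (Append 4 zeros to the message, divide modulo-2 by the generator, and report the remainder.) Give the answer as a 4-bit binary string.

1010

Append 4 zeros: 101110100000. Divide by 11001 (XOR where the leading bit is 1):
  pos 0: 10111 XOR 11001 = 01110
  pos 1: 11100 XOR 11001 = 00101
  pos 3: 10110 XOR 11001 = 01111
  pos 4: 11110 XOR 11001 = 00111
  pos 6: 11100 XOR 11001 = 00101
Remainder (last 4 bits) = 1010. This is the CRC / FCS.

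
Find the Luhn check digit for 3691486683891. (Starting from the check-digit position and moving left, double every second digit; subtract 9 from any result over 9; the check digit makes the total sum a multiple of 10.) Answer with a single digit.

Partial digits right→left: 1 9 8 3 8 6 6 8 4 1 9 6 3
Double every second digit counting from the check-digit position (so the 1st, 3rd, 5th, ... of the partial from the right).
  doubled (with −9 where >9): 2 7 7 3 8 9 6 → sum 42
  kept as-is: 9 3 6 8 1 6 → sum 33
Total = 42 + 33 = 75.
Check digit = (10 − (75 mod 10)) mod 10 = 5.

5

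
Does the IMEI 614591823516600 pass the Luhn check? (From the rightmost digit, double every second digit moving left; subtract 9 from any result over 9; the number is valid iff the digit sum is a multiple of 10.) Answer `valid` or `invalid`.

valid

From the right, keep odd positions and double even positions (subtract 9 from any doubled value over 9):
  doubled (positions 2,4,...): 0 3 1 4 2 1 2 → sum 13
  kept (positions 1,3,...): 0 6 1 3 8 9 4 6 → sum 37
Total = 50.
50 mod 10 = 0, so the number is valid.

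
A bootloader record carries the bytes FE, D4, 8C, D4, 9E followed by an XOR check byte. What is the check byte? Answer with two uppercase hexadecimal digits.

EC

XOR the bytes together:
  start with 0xFE
  0xFE ⊕ 0xD4 = 0x2A
  0x2A ⊕ 0x8C = 0xA6
  0xA6 ⊕ 0xD4 = 0x72
  0x72 ⊕ 0x9E = 0xEC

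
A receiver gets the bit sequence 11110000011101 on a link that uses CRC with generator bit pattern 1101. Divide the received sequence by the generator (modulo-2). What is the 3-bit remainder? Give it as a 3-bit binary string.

000

Modulo-2 division of 11110000011101 by 1101:
  pos 0: 1111 XOR 1101 = 0010
  pos 2: 1000 XOR 1101 = 0101
  pos 3: 1010 XOR 1101 = 0111
  pos 4: 1110 XOR 1101 = 0011
  pos 6: 1101 XOR 1101 = 0000
  pos 10: 1101 XOR 1101 = 0000
Remainder = 000 (zero — the frame passes the CRC check).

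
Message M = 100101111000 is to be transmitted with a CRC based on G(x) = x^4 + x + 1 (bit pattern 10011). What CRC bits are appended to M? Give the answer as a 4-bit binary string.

1101

Append 4 zeros: 1001011110000000. Divide by 10011 (XOR where the leading bit is 1):
  pos 0: 10010 XOR 10011 = 00001
  pos 4: 11111 XOR 10011 = 01100
  pos 5: 11000 XOR 10011 = 01011
  pos 6: 10110 XOR 10011 = 00101
  pos 8: 10100 XOR 10011 = 00111
  pos 10: 11100 XOR 10011 = 01111
  pos 11: 11110 XOR 10011 = 01101
Remainder (last 4 bits) = 1101. This is the CRC / FCS.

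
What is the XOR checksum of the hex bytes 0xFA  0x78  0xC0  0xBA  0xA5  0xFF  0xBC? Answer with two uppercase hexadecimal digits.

1E

XOR the bytes together:
  start with 0xFA
  0xFA ⊕ 0x78 = 0x82
  0x82 ⊕ 0xC0 = 0x42
  0x42 ⊕ 0xBA = 0xF8
  0xF8 ⊕ 0xA5 = 0x5D
  0x5D ⊕ 0xFF = 0xA2
  0xA2 ⊕ 0xBC = 0x1E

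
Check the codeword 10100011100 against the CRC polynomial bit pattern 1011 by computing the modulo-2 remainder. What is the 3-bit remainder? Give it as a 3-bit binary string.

000

Modulo-2 division of 10100011100 by 1011:
  pos 0: 1010 XOR 1011 = 0001
  pos 3: 1001 XOR 1011 = 0010
  pos 5: 1011 XOR 1011 = 0000
Remainder = 000 (zero — the frame passes the CRC check).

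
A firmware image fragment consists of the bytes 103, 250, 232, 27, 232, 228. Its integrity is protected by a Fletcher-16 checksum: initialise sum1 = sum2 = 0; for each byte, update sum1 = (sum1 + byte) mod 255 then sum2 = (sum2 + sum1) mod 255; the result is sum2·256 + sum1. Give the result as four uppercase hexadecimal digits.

FE34

Running sums (mod 255):
  after byte 0 (103): sum1=103, sum2=103
  after byte 1 (250): sum1=98, sum2=201
  after byte 2 (232): sum1=75, sum2=21
  after byte 3 (27): sum1=102, sum2=123
  after byte 4 (232): sum1=79, sum2=202
  after byte 5 (228): sum1=52, sum2=254
Checksum = sum2·256 + sum1 = 254·256 + 52 = 65076 = 0xFE34.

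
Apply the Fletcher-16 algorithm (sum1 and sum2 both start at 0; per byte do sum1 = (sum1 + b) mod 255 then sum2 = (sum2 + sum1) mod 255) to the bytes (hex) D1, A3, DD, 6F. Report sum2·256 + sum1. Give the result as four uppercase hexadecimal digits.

5DC2

Running sums (mod 255):
  after byte 0 (D1): sum1=209, sum2=209
  after byte 1 (A3): sum1=117, sum2=71
  after byte 2 (DD): sum1=83, sum2=154
  after byte 3 (6F): sum1=194, sum2=93
Checksum = sum2·256 + sum1 = 93·256 + 194 = 24002 = 0x5DC2.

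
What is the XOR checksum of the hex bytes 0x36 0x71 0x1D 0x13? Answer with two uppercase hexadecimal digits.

49

XOR the bytes together:
  start with 0x36
  0x36 ⊕ 0x71 = 0x47
  0x47 ⊕ 0x1D = 0x5A
  0x5A ⊕ 0x13 = 0x49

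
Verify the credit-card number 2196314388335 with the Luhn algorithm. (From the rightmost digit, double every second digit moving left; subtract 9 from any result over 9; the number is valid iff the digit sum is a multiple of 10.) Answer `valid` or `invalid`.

valid

From the right, keep odd positions and double even positions (subtract 9 from any doubled value over 9):
  doubled (positions 2,4,...): 6 7 6 2 3 2 → sum 26
  kept (positions 1,3,...): 5 3 8 4 3 9 2 → sum 34
Total = 60.
60 mod 10 = 0, so the number is valid.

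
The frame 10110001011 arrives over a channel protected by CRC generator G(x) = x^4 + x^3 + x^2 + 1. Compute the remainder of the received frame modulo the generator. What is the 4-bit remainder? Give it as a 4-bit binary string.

0000

Modulo-2 division of 10110001011 by 11101:
  pos 0: 10110 XOR 11101 = 01011
  pos 1: 10110 XOR 11101 = 01011
  pos 2: 10110 XOR 11101 = 01011
  pos 3: 10111 XOR 11101 = 01010
  pos 4: 10100 XOR 11101 = 01001
  pos 5: 10011 XOR 11101 = 01110
  pos 6: 11101 XOR 11101 = 00000
Remainder = 0000 (zero — the frame passes the CRC check).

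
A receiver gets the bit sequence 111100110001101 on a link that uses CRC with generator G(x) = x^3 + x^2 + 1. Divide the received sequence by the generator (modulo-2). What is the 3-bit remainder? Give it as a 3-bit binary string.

000

Modulo-2 division of 111100110001101 by 1101:
  pos 0: 1111 XOR 1101 = 0010
  pos 2: 1000 XOR 1101 = 0101
  pos 3: 1011 XOR 1101 = 0110
  pos 4: 1101 XOR 1101 = 0000
  pos 11: 1101 XOR 1101 = 0000
Remainder = 000 (zero — the frame passes the CRC check).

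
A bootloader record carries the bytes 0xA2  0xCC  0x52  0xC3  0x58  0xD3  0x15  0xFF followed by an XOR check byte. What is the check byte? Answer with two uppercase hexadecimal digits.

XOR the bytes together:
  start with 0xA2
  0xA2 ⊕ 0xCC = 0x6E
  0x6E ⊕ 0x52 = 0x3C
  0x3C ⊕ 0xC3 = 0xFF
  0xFF ⊕ 0x58 = 0xA7
  0xA7 ⊕ 0xD3 = 0x74
  0x74 ⊕ 0x15 = 0x61
  0x61 ⊕ 0xFF = 0x9E

9E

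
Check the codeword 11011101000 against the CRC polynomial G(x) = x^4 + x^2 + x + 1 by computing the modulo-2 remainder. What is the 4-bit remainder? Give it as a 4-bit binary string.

0000

Modulo-2 division of 11011101000 by 10111:
  pos 0: 11011 XOR 10111 = 01100
  pos 1: 11001 XOR 10111 = 01110
  pos 2: 11100 XOR 10111 = 01011
  pos 3: 10111 XOR 10111 = 00000
Remainder = 0000 (zero — the frame passes the CRC check).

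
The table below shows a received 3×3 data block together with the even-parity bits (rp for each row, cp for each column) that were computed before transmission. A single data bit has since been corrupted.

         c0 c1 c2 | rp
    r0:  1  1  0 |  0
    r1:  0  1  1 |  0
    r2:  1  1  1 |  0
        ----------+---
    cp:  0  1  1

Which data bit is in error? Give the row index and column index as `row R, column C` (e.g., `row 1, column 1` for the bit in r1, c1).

row 2, column 2

Recompute each row's even parity and compare to rp:
  r0: data parity 0, sent rp 0 → ok
  r1: data parity 0, sent rp 0 → ok
  r2: data parity 1, sent rp 0 → mismatch
Recompute each column's even parity and compare to cp:
  c0: data parity 0, sent cp 0 → ok
  c1: data parity 1, sent cp 1 → ok
  c2: data parity 0, sent cp 1 → mismatch
Exactly one row (r2) and one column (c2) fail → the flipped bit is at their intersection.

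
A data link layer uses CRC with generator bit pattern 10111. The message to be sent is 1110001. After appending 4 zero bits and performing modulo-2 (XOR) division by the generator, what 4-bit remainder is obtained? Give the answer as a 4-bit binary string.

Append 4 zeros: 11100010000. Divide by 10111 (XOR where the leading bit is 1):
  pos 0: 11100 XOR 10111 = 01011
  pos 1: 10110 XOR 10111 = 00001
  pos 5: 11000 XOR 10111 = 01111
  pos 6: 11110 XOR 10111 = 01001
Remainder (last 4 bits) = 1001. This is the CRC / FCS.

1001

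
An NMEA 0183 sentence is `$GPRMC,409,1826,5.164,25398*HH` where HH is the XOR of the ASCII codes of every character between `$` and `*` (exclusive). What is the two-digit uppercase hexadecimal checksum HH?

XOR the ASCII codes of the payload characters:
  'G' = 0x47 → acc = 0x47
  'P' = 0x50 → acc = 0x17
  'R' = 0x52 → acc = 0x45
  'M' = 0x4D → acc = 0x08
  'C' = 0x43 → acc = 0x4B
  ',' = 0x2C → acc = 0x67
  '4' = 0x34 → acc = 0x53
  '0' = 0x30 → acc = 0x63
  '9' = 0x39 → acc = 0x5A
  ',' = 0x2C → acc = 0x76
  '1' = 0x31 → acc = 0x47
  '8' = 0x38 → acc = 0x7F
  '2' = 0x32 → acc = 0x4D
  '6' = 0x36 → acc = 0x7B
  ',' = 0x2C → acc = 0x57
  '5' = 0x35 → acc = 0x62
  '.' = 0x2E → acc = 0x4C
  '1' = 0x31 → acc = 0x7D
  '6' = 0x36 → acc = 0x4B
  '4' = 0x34 → acc = 0x7F
  ',' = 0x2C → acc = 0x53
  '2' = 0x32 → acc = 0x61
  '5' = 0x35 → acc = 0x54
  '3' = 0x33 → acc = 0x67
  '9' = 0x39 → acc = 0x5E
  '8' = 0x38 → acc = 0x66
Checksum = 0x66.

66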